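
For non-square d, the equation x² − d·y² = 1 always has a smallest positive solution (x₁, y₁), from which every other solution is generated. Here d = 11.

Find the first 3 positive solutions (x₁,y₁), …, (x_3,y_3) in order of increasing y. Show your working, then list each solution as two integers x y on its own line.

√11 → a₀=3, period (3,6); ℓ=2 even so k=1
a_0=3:  p_0=3·1+0=3,  q_0=3·0+1=1
a_1=3:  p_1=3·3+1=10,  q_1=3·1+0=3
(x₁, y₁) = (10, 3);  10² − 11·3² = 1 ✓
(10+3√11)^2 = 199 + 60√11
(10+3√11)^3 = 3970 + 1197√11

10 3
199 60
3970 1197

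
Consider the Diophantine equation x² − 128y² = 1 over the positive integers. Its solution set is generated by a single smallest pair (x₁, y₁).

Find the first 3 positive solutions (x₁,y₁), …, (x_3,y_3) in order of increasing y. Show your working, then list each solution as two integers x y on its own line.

√128 = [11; 3,5,3,22, …], period ℓ=4 (even) → k=3
i=0: a=11 ⇒ p=11, q=1
i=1: a=3 ⇒ p=34, q=3
i=2: a=5 ⇒ p=181, q=16
i=3: a=3 ⇒ p=577, q=51
→ (577, 51).  Check: 577²=332929, 128·51²=332928, difference 1.
n=2: (577,51)∘(577,51) = (577·577+128·51·51, 577·51+51·577) = (665857,58854)
n=3: (665857,58854)∘(577,51) = (577·665857+128·51·58854, 577·58854+51·665857) = (768398401,67917465)

577 51
665857 58854
768398401 67917465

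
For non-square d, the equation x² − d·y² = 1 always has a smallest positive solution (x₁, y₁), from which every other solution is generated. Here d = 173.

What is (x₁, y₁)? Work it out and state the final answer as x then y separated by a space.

d=173: √d = [13; 6,1,1,6,26] (ℓ=5, odd), read p_9/q_9
step 0: (13, 1)  from 13·(1,0) + (0,1)
step 1: (79, 6)  from 6·(13,1) + (1,0)
step 2: (92, 7)  from 1·(79,6) + (13,1)
…
step 4: (1118, 85)  from 6·(171,13) + (92,7)
…
step 8: (382343, 29069)  from 1·(205791,15646) + (176552,13423)
step 9: (2499849, 190060)  from 6·(382343,29069) + (205791,15646)
(x₁, y₁) = (2499849, 190060);  2499849² − 173·190060² = 1 ✓

2499849 190060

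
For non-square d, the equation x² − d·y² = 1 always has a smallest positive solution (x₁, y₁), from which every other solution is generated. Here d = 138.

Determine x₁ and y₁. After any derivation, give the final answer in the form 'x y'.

47 4

√138 = [11; 1,2,1,22, …], period ℓ=4 (even) → k=3
a_0=11:  p_0=11·1+0=11,  q_0=11·0+1=1
a_1=1:  p_1=1·11+1=12,  q_1=1·1+0=1
a_2=2:  p_2=2·12+11=35,  q_2=2·1+1=3
a_3=1:  p_3=1·35+12=47,  q_3=1·3+1=4
→ (47, 4).  Check: 47²=2209, 138·4²=2208, difference 1.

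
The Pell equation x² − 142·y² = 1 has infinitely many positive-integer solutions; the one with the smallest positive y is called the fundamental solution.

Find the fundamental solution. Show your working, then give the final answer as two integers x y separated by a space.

√142 = [11; 1,10,1,22, …], period ℓ=4 (even) → k=3
k=0  a_k=11  p_k/q_k = 11/1
…
k=2  a_k=10  p_k/q_k = 131/11
k=3  a_k=1  p_k/q_k = 143/12
(x₁, y₁) = (143, 12);  143² − 142·12² = 1 ✓

143 12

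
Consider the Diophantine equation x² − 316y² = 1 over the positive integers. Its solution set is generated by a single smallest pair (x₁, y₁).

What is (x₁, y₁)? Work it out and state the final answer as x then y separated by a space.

12799 720

√316 = [17; 1,3,2,8,2,3,1,34, …], period ℓ=8 (even) → k=7
step 0: (17, 1)  from 17·(1,0) + (0,1)
step 1: (18, 1)  from 1·(17,1) + (1,0)
…
step 6: (9937, 559)  from 3·(2862,161) + (1351,76)
step 7: (12799, 720)  from 1·(9937,559) + (2862,161)
(x₁, y₁) = (12799, 720);  12799² − 316·720² = 1 ✓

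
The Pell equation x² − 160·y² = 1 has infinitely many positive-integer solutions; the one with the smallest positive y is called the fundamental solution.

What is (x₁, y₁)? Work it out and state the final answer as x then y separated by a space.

721 57

√160 → a₀=12, period (1,1,1,5,1,1,1,24); ℓ=8 even so k=7
a_0=12:  p_0=12·1+0=12,  q_0=12·0+1=1
a_1=1:  p_1=1·12+1=13,  q_1=1·1+0=1
a_2=1:  p_2=1·13+12=25,  q_2=1·1+1=2
a_3=1:  p_3=1·25+13=38,  q_3=1·2+1=3
a_4=5:  p_4=5·38+25=215,  q_4=5·3+2=17
a_5=1:  p_5=1·215+38=253,  q_5=1·17+3=20
a_6=1:  p_6=1·253+215=468,  q_6=1·20+17=37
a_7=1:  p_7=1·468+253=721,  q_7=1·37+20=57
→ (721, 57).  Check: 721²=519841, 160·57²=519840, difference 1.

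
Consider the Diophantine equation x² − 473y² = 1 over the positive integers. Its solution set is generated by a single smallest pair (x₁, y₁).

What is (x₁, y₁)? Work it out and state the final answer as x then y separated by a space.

87 4

d=473: √d = [21; 1,2,1,42] (ℓ=4, even), read p_3/q_3
k=0  a_k=21  p_k/q_k = 21/1
k=1  a_k=1  p_k/q_k = 22/1
k=2  a_k=2  p_k/q_k = 65/3
k=3  a_k=1  p_k/q_k = 87/4
(x₁, y₁) = (87, 4);  87² − 473·4² = 1 ✓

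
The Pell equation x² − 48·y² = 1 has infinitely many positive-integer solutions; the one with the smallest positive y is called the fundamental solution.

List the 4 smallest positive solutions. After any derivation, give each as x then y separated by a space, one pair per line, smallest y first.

d=48: √d = [6; 1,12] (ℓ=2, even), read p_1/q_1
step 0: (6, 1)  from 6·(1,0) + (0,1)
step 1: (7, 1)  from 1·(6,1) + (1,0)
→ (7, 1).  Check: 7²=49, 48·1²=48, difference 1.
k=2:  x_2 = 7·7+48·1·1 = 97,  y_2 = 7·1+1·7 = 14
k=3:  x_3 = 7·97+48·1·14 = 1351,  y_3 = 7·14+1·97 = 195
k=4:  x_4 = 7·1351+48·1·195 = 18817,  y_4 = 7·195+1·1351 = 2716

7 1
97 14
1351 195
18817 2716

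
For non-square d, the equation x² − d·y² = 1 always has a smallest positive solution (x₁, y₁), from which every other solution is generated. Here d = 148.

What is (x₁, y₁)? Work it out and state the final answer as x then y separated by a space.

[12; 6,24] for √148; ℓ=2 ⇒ convergent index 1
step 0: (12, 1)  from 12·(1,0) + (0,1)
step 1: (73, 6)  from 6·(12,1) + (1,0)
→ (73, 6).  Check: 73²=5329, 148·6²=5328, difference 1.

73 6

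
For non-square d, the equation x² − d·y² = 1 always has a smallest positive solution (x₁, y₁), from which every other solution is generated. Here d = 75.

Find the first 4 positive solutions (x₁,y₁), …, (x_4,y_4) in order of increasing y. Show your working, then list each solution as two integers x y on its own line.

26 3
1351 156
70226 8109
3650401 421512

d=75: √d = [8; 1,1,1,16] (ℓ=4, even), read p_3/q_3
i=0: a=8 ⇒ p=8, q=1
i=1: a=1 ⇒ p=9, q=1
i=2: a=1 ⇒ p=17, q=2
i=3: a=1 ⇒ p=26, q=3
→ (26, 3).  Check: 26²=676, 75·3²=675, difference 1.
n=2: (26,3)∘(26,3) = (26·26+75·3·3, 26·3+3·26) = (1351,156)
n=3: (1351,156)∘(26,3) = (26·1351+75·3·156, 26·156+3·1351) = (70226,8109)
n=4: (70226,8109)∘(26,3) = (26·70226+75·3·8109, 26·8109+3·70226) = (3650401,421512)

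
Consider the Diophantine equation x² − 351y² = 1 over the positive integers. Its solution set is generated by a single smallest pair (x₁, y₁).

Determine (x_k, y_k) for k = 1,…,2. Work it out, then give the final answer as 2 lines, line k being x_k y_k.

62425 3332
7793761249 416000200

√351 → a₀=18, period (1,2,1,3,2,2,2,3,1,2,1,36); ℓ=12 even so k=11
a_0=18:  p_0=18·1+0=18,  q_0=18·0+1=1
a_1=1:  p_1=1·18+1=19,  q_1=1·1+0=1
…
a_3=1:  p_3=1·56+19=75,  q_3=1·3+1=4
a_4=3:  p_4=3·75+56=281,  q_4=3·4+3=15
a_5=2:  p_5=2·281+75=637,  q_5=2·15+4=34
a_6=2:  p_6=2·637+281=1555,  q_6=2·34+15=83
a_7=2:  p_7=2·1555+637=3747,  q_7=2·83+34=200
a_8=3:  p_8=3·3747+1555=12796,  q_8=3·200+83=683
…
a_10=2:  p_10=2·16543+12796=45882,  q_10=2·883+683=2449
a_11=1:  p_11=1·45882+16543=62425,  q_11=1·2449+883=3332
(x₁, y₁) = (62425, 3332);  62425² − 351·3332² = 1 ✓
(x_2, y_2) = (62425·62425 + 351·3332·3332, 62425·3332 + 3332·62425) = (7793761249, 416000200)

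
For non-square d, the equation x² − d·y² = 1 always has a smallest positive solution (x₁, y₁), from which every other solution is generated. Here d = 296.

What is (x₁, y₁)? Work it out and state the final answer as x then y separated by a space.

√296 = [17; 4,1,7,1,4,34, …], period ℓ=6 (even) → k=5
i=0: a=17 ⇒ p=17, q=1
…
i=2: a=1 ⇒ p=86, q=5
i=3: a=7 ⇒ p=671, q=39
i=4: a=1 ⇒ p=757, q=44
i=5: a=4 ⇒ p=3699, q=215
→ (3699, 215).  Check: 3699²=13682601, 296·215²=13682600, difference 1.

3699 215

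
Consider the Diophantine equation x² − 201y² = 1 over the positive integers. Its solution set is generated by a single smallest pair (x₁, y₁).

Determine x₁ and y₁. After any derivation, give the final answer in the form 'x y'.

d=201: √d = [14; 5,1,1,1,2,…,1,5,28] (ℓ=14, even), read p_13/q_13
step 0: (14, 1)  from 14·(1,0) + (0,1)
…
step 7: (7670, 541)  from 8·(879,62) + (638,45)
…
step 9: (24768, 1747)  from 2·(8549,603) + (7670,541)
step 10: (33317, 2350)  from 1·(24768,1747) + (8549,603)
step 11: (58085, 4097)  from 1·(33317,2350) + (24768,1747)
step 12: (91402, 6447)  from 1·(58085,4097) + (33317,2350)
step 13: (515095, 36332)  from 5·(91402,6447) + (58085,4097)
fundamental: x₁=515095, y₁=36332  (since 265322859025 − 201·1320014224 = 1)

515095 36332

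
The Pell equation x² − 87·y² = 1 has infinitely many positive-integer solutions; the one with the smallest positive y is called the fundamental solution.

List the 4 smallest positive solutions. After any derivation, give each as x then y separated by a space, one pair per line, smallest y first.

d=87: √d = [9; 3,18] (ℓ=2, even), read p_1/q_1
step 0: (9, 1)  from 9·(1,0) + (0,1)
step 1: (28, 3)  from 3·(9,1) + (1,0)
→ (28, 3).  Check: 28²=784, 87·3²=783, difference 1.
n=2: (28,3)∘(28,3) = (28·28+87·3·3, 28·3+3·28) = (1567,168)
n=3: (1567,168)∘(28,3) = (28·1567+87·3·168, 28·168+3·1567) = (87724,9405)
n=4: (87724,9405)∘(28,3) = (28·87724+87·3·9405, 28·9405+3·87724) = (4910977,526512)

28 3
1567 168
87724 9405
4910977 526512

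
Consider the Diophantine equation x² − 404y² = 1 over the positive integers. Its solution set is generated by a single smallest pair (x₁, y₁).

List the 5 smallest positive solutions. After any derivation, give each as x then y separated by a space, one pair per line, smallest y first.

√404 → a₀=20, period (10,40); ℓ=2 even so k=1
step 0: (20, 1)  from 20·(1,0) + (0,1)
step 1: (201, 10)  from 10·(20,1) + (1,0)
(x₁, y₁) = (201, 10);  201² − 404·10² = 1 ✓
k=2:  x_2 = 201·201+404·10·10 = 80801,  y_2 = 201·10+10·201 = 4020
k=3:  x_3 = 201·80801+404·10·4020 = 32481801,  y_3 = 201·4020+10·80801 = 1616030
k=4:  x_4 = 201·32481801+404·10·1616030 = 13057603201,  y_4 = 201·1616030+10·32481801 = 649640040
k=5:  x_5 = 201·13057603201+404·10·649640040 = 5249124005001,  y_5 = 201·649640040+10·13057603201 = 261153680050

201 10
80801 4020
32481801 1616030
13057603201 649640040
5249124005001 261153680050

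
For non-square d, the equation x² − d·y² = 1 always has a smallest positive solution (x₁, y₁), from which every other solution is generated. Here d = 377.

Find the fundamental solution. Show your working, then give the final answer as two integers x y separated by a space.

[19; 2,2,2,38] for √377; ℓ=4 ⇒ convergent index 3
k=0  a_k=19  p_k/q_k = 19/1
k=1  a_k=2  p_k/q_k = 39/2
k=2  a_k=2  p_k/q_k = 97/5
k=3  a_k=2  p_k/q_k = 233/12
→ (233, 12).  Check: 233²=54289, 377·12²=54288, difference 1.

233 12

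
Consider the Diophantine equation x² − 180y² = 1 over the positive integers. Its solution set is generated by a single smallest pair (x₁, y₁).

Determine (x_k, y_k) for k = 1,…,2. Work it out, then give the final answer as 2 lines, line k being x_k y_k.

161 12
51841 3864

[13; 2,2,2,26] for √180; ℓ=4 ⇒ convergent index 3
a_0=13:  p_0=13·1+0=13,  q_0=13·0+1=1
…
a_2=2:  p_2=2·27+13=67,  q_2=2·2+1=5
a_3=2:  p_3=2·67+27=161,  q_3=2·5+2=12
fundamental: x₁=161, y₁=12  (since 25921 − 180·144 = 1)
(x_2, y_2) = (161·161 + 180·12·12, 161·12 + 12·161) = (51841, 3864)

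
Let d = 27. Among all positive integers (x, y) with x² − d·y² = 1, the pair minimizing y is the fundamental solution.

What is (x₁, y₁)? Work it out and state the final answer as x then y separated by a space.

d=27: √d = [5; 5,10] (ℓ=2, even), read p_1/q_1
a_0=5:  p_0=5·1+0=5,  q_0=5·0+1=1
a_1=5:  p_1=5·5+1=26,  q_1=5·1+0=5
fundamental: x₁=26, y₁=5  (since 676 − 27·25 = 1)

26 5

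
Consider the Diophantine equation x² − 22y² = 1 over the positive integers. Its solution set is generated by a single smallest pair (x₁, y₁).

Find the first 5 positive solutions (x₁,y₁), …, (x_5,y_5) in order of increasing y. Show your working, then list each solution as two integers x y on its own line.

197 42
77617 16548
30580901 6519870
12048797377 2568812232
4747195585637 1012105499538

√22 → a₀=4, period (1,2,4,2,1,8); ℓ=6 even so k=5
i=0: a=4 ⇒ p=4, q=1
…
i=4: a=2 ⇒ p=136, q=29
i=5: a=1 ⇒ p=197, q=42
→ (197, 42).  Check: 197²=38809, 22·42²=38808, difference 1.
(197+42√22)^2 = 77617 + 16548√22
(197+42√22)^3 = 30580901 + 6519870√22
(197+42√22)^4 = 12048797377 + 2568812232√22
(197+42√22)^5 = 4747195585637 + 1012105499538√22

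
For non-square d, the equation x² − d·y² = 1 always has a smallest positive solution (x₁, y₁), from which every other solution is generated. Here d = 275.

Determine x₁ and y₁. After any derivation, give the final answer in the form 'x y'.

199 12

[16; 1,1,2,1,1,32] for √275; ℓ=6 ⇒ convergent index 5
i=0: a=16 ⇒ p=16, q=1
i=1: a=1 ⇒ p=17, q=1
i=2: a=1 ⇒ p=33, q=2
i=3: a=2 ⇒ p=83, q=5
i=4: a=1 ⇒ p=116, q=7
i=5: a=1 ⇒ p=199, q=12
(x₁, y₁) = (199, 12);  199² − 275·12² = 1 ✓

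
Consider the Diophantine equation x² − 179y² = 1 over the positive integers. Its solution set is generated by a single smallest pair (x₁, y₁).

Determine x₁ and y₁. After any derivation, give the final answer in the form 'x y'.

4190210 313191

√179 → a₀=13, period (2,1,1,1,3,…,1,2,26); ℓ=14 even so k=13
k=0  a_k=13  p_k/q_k = 13/1
k=1  a_k=2  p_k/q_k = 27/2
…
k=5  a_k=3  p_k/q_k = 388/29
…
k=10  a_k=1  p_k/q_k = 575167/42990
k=11  a_k=1  p_k/q_k = 1013292/75737
k=12  a_k=1  p_k/q_k = 1588459/118727
k=13  a_k=2  p_k/q_k = 4190210/313191
→ (4190210, 313191).  Check: 4190210²=17557859844100, 179·313191²=17557859844099, difference 1.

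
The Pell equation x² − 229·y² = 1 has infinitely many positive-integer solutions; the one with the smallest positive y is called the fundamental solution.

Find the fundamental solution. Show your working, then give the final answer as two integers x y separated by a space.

√229 = [15; 7,1,1,7,30, …], period ℓ=5 (odd) → k=9
step 0: (15, 1)  from 15·(1,0) + (0,1)
step 1: (106, 7)  from 7·(15,1) + (1,0)
step 2: (121, 8)  from 1·(106,7) + (15,1)
…
step 4: (1710, 113)  from 7·(227,15) + (121,8)
…
step 7: (413926, 27353)  from 1·(362399,23948) + (51527,3405)
step 8: (776325, 51301)  from 1·(413926,27353) + (362399,23948)
step 9: (5848201, 386460)  from 7·(776325,51301) + (413926,27353)
fundamental: x₁=5848201, y₁=386460  (since 34201454936401 − 229·149351331600 = 1)

5848201 386460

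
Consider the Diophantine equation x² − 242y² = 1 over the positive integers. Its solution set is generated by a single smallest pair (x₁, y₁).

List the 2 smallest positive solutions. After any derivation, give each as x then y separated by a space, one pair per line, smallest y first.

√242 = [15; 1,1,3,1,14,1,3,1,1,30, …], period ℓ=10 (even) → k=9
a_0=15:  p_0=15·1+0=15,  q_0=15·0+1=1
…
a_4=1:  p_4=1·109+31=140,  q_4=1·7+2=9
a_5=14:  p_5=14·140+109=2069,  q_5=14·9+7=133
…
a_7=3:  p_7=3·2209+2069=8696,  q_7=3·142+133=559
a_8=1:  p_8=1·8696+2209=10905,  q_8=1·559+142=701
a_9=1:  p_9=1·10905+8696=19601,  q_9=1·701+559=1260
(x₁, y₁) = (19601, 1260);  19601² − 242·1260² = 1 ✓
(19601+1260√242)^2 = 768398401 + 49394520√242

19601 1260
768398401 49394520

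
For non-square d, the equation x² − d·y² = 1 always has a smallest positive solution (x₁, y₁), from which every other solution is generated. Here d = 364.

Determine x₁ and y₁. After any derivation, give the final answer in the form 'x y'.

√364 = [19; 12,1,2,3,1,8,1,3,2,1,12,38, …], period ℓ=12 (even) → k=11
a_0=19:  p_0=19·1+0=19,  q_0=19·0+1=1
a_1=12:  p_1=12·19+1=229,  q_1=12·1+0=12
…
a_3=2:  p_3=2·248+229=725,  q_3=2·13+12=38
…
a_7=1:  p_7=1·27607+3148=30755,  q_7=1·1447+165=1612
a_8=3:  p_8=3·30755+27607=119872,  q_8=3·1612+1447=6283
…
a_10=1:  p_10=1·270499+119872=390371,  q_10=1·14178+6283=20461
a_11=12:  p_11=12·390371+270499=4954951,  q_11=12·20461+14178=259710
(x₁, y₁) = (4954951, 259710);  4954951² − 364·259710² = 1 ✓

4954951 259710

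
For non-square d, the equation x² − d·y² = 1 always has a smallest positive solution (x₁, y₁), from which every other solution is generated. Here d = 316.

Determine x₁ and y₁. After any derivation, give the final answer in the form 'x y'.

12799 720

[17; 1,3,2,8,2,3,1,34] for √316; ℓ=8 ⇒ convergent index 7
a_0=17:  p_0=17·1+0=17,  q_0=17·0+1=1
…
a_2=3:  p_2=3·18+17=71,  q_2=3·1+1=4
…
a_4=8:  p_4=8·160+71=1351,  q_4=8·9+4=76
a_5=2:  p_5=2·1351+160=2862,  q_5=2·76+9=161
a_6=3:  p_6=3·2862+1351=9937,  q_6=3·161+76=559
a_7=1:  p_7=1·9937+2862=12799,  q_7=1·559+161=720
(x₁, y₁) = (12799, 720);  12799² − 316·720² = 1 ✓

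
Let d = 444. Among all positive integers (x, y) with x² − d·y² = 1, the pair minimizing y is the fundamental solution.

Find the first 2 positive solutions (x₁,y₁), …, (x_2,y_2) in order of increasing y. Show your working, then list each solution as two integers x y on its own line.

295 14
174049 8260

√444 → a₀=21, period (14,42); ℓ=2 even so k=1
step 0: (21, 1)  from 21·(1,0) + (0,1)
step 1: (295, 14)  from 14·(21,1) + (1,0)
→ (295, 14).  Check: 295²=87025, 444·14²=87024, difference 1.
k=2:  x_2 = 295·295+444·14·14 = 174049,  y_2 = 295·14+14·295 = 8260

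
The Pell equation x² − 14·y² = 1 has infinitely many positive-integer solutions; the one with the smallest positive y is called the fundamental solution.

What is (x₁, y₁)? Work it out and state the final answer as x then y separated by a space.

15 4

[3; 1,2,1,6] for √14; ℓ=4 ⇒ convergent index 3
step 0: (3, 1)  from 3·(1,0) + (0,1)
…
step 2: (11, 3)  from 2·(4,1) + (3,1)
step 3: (15, 4)  from 1·(11,3) + (4,1)
→ (15, 4).  Check: 15²=225, 14·4²=224, difference 1.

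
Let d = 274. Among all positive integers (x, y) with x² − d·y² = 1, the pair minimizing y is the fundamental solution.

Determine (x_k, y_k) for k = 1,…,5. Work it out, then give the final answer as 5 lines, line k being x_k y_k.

[16; 1,1,4,4,1,1,32] for √274; ℓ=7 ⇒ convergent index 13
a_0=16:  p_0=16·1+0=16,  q_0=16·0+1=1
a_1=1:  p_1=1·16+1=17,  q_1=1·1+0=1
a_2=1:  p_2=1·17+16=33,  q_2=1·1+1=2
a_3=4:  p_3=4·33+17=149,  q_3=4·2+1=9
a_4=4:  p_4=4·149+33=629,  q_4=4·9+2=38
a_5=1:  p_5=1·629+149=778,  q_5=1·38+9=47
a_6=1:  p_6=1·778+629=1407,  q_6=1·47+38=85
a_7=32:  p_7=32·1407+778=45802,  q_7=32·85+47=2767
a_8=1:  p_8=1·45802+1407=47209,  q_8=1·2767+85=2852
a_9=1:  p_9=1·47209+45802=93011,  q_9=1·2852+2767=5619
a_10=4:  p_10=4·93011+47209=419253,  q_10=4·5619+2852=25328
a_11=4:  p_11=4·419253+93011=1770023,  q_11=4·25328+5619=106931
a_12=1:  p_12=1·1770023+419253=2189276,  q_12=1·106931+25328=132259
a_13=1:  p_13=1·2189276+1770023=3959299,  q_13=1·132259+106931=239190
fundamental: x₁=3959299, y₁=239190  (since 15676048571401 − 274·57211856100 = 1)
n=2: (3959299,239190)∘(3959299,239190) = (3959299·3959299+274·239190·239190, 3959299·239190+239190·3959299) = (31352097142801,1894049455620)
n=3: (31352097142801,1894049455620)∘(3959299,239190) = (3959299·31352097142801+274·239190·1894049455620, 3959299·1894049455620+239190·31352097142801) = (248264653730785753699,14998216231173381570)
n=4: (248264653730785753699,14998216231173381570)∘(3959299,239190) = (3959299·248264653730785753699+274·239190·14998216231173381570, 3959299·14998216231173381570+239190·248264653730785753699) = (1965907990503261255572251201,118764845051735182903983240)
n=5: (1965907990503261255572251201,118764845051735182903983240)∘(3959299,239190) = (3959299·1965907990503261255572251201+274·239190·118764845051735182903983240, 3959299·118764845051735182903983240+239190·1965907990503261255572251201) = (15567235081782895307198186429982499,940451064496965117656884702915950)

3959299 239190
31352097142801 1894049455620
248264653730785753699 14998216231173381570
1965907990503261255572251201 118764845051735182903983240
15567235081782895307198186429982499 940451064496965117656884702915950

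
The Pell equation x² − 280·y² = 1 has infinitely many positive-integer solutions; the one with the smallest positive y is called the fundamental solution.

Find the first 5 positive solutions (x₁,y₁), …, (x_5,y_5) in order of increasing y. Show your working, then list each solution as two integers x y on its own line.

d=280: √d = [16; 1,2,1,2,1,32] (ℓ=6, even), read p_5/q_5
step 0: (16, 1)  from 16·(1,0) + (0,1)
step 1: (17, 1)  from 1·(16,1) + (1,0)
…
step 3: (67, 4)  from 1·(50,3) + (17,1)
step 4: (184, 11)  from 2·(67,4) + (50,3)
step 5: (251, 15)  from 1·(184,11) + (67,4)
fundamental: x₁=251, y₁=15  (since 63001 − 280·225 = 1)
n=2: (251,15)∘(251,15) = (251·251+280·15·15, 251·15+15·251) = (126001,7530)
n=3: (126001,7530)∘(251,15) = (251·126001+280·15·7530, 251·7530+15·126001) = (63252251,3780045)
n=4: (63252251,3780045)∘(251,15) = (251·63252251+280·15·3780045, 251·3780045+15·63252251) = (31752504001,1897575060)
n=5: (31752504001,1897575060)∘(251,15) = (251·31752504001+280·15·1897575060, 251·1897575060+15·31752504001) = (15939693756251,952578900075)

251 15
126001 7530
63252251 3780045
31752504001 1897575060
15939693756251 952578900075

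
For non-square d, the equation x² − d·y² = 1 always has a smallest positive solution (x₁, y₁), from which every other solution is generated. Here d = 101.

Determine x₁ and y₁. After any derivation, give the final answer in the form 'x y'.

√101 → a₀=10, period (20); ℓ=1 odd so k=1
k=0  a_k=10  p_k/q_k = 10/1
k=1  a_k=20  p_k/q_k = 201/20
→ (201, 20).  Check: 201²=40401, 101·20²=40400, difference 1.

201 20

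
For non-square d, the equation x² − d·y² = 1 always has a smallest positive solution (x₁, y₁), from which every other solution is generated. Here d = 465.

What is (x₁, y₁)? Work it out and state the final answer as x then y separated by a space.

[21; 1,1,3,2,2,2,3,1,1,42] for √465; ℓ=10 ⇒ convergent index 9
i=0: a=21 ⇒ p=21, q=1
i=1: a=1 ⇒ p=22, q=1
…
i=3: a=3 ⇒ p=151, q=7
i=4: a=2 ⇒ p=345, q=16
…
i=6: a=2 ⇒ p=2027, q=94
i=7: a=3 ⇒ p=6922, q=321
i=8: a=1 ⇒ p=8949, q=415
i=9: a=1 ⇒ p=15871, q=736
(x₁, y₁) = (15871, 736);  15871² − 465·736² = 1 ✓

15871 736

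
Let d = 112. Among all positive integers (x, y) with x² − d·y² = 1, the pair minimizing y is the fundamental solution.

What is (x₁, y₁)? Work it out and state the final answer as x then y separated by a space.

127 12

√112 = [10; 1,1,2,1,1,20, …], period ℓ=6 (even) → k=5
i=0: a=10 ⇒ p=10, q=1
…
i=4: a=1 ⇒ p=74, q=7
i=5: a=1 ⇒ p=127, q=12
(x₁, y₁) = (127, 12);  127² − 112·12² = 1 ✓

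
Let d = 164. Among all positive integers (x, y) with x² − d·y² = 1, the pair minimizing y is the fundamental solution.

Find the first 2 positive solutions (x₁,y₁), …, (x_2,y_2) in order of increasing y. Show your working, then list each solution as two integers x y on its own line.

[12; 1,4,6,4,1,24] for √164; ℓ=6 ⇒ convergent index 5
i=0: a=12 ⇒ p=12, q=1
i=1: a=1 ⇒ p=13, q=1
…
i=3: a=6 ⇒ p=397, q=31
i=4: a=4 ⇒ p=1652, q=129
i=5: a=1 ⇒ p=2049, q=160
(x₁, y₁) = (2049, 160);  2049² − 164·160² = 1 ✓
(x_2, y_2) = (2049·2049 + 164·160·160, 2049·160 + 160·2049) = (8396801, 655680)

2049 160
8396801 655680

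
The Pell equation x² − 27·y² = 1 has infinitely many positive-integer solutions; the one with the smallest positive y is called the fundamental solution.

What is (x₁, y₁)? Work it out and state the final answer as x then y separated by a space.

26 5

d=27: √d = [5; 5,10] (ℓ=2, even), read p_1/q_1
k=0  a_k=5  p_k/q_k = 5/1
k=1  a_k=5  p_k/q_k = 26/5
(x₁, y₁) = (26, 5);  26² − 27·5² = 1 ✓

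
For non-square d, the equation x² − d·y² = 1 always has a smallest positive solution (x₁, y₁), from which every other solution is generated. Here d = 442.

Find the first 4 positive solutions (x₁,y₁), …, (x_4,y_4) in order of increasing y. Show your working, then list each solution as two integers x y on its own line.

883 42
1559377 74172
2753858899 130987710
4863313256257 231324221688

[21; 42] for √442; ℓ=1 ⇒ convergent index 1
k=0  a_k=21  p_k/q_k = 21/1
k=1  a_k=42  p_k/q_k = 883/42
fundamental: x₁=883, y₁=42  (since 779689 − 442·1764 = 1)
(883+42√442)^2 = 1559377 + 74172√442
(883+42√442)^3 = 2753858899 + 130987710√442
(883+42√442)^4 = 4863313256257 + 231324221688√442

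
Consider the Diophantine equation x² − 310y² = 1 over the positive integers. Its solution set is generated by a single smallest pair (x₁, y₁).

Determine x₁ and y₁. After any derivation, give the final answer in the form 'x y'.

√310 → a₀=17, period (1,1,1,1,5,…,1,1,34); ℓ=16 even so k=15
k=0  a_k=17  p_k/q_k = 17/1
…
k=3  a_k=1  p_k/q_k = 53/3
…
k=5  a_k=5  p_k/q_k = 493/28
…
k=9  a_k=1  p_k/q_k = 7747/440
…
k=14  a_k=1  p_k/q_k = 515017/29251
k=15  a_k=1  p_k/q_k = 848719/48204
fundamental: x₁=848719, y₁=48204  (since 720323940961 − 310·2323625616 = 1)

848719 48204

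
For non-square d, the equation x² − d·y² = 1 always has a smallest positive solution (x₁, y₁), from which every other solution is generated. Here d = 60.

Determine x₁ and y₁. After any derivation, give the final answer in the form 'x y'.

√60 → a₀=7, period (1,2,1,14); ℓ=4 even so k=3
step 0: (7, 1)  from 7·(1,0) + (0,1)
step 1: (8, 1)  from 1·(7,1) + (1,0)
step 2: (23, 3)  from 2·(8,1) + (7,1)
step 3: (31, 4)  from 1·(23,3) + (8,1)
→ (31, 4).  Check: 31²=961, 60·4²=960, difference 1.

31 4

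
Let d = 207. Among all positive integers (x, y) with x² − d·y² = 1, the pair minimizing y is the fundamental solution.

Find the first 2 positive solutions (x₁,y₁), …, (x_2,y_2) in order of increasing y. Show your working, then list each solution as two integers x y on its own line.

1151 80
2649601 184160

√207 = [14; 2,1,1,2,1,1,2,28, …], period ℓ=8 (even) → k=7
k=0  a_k=14  p_k/q_k = 14/1
…
k=2  a_k=1  p_k/q_k = 43/3
k=3  a_k=1  p_k/q_k = 72/5
k=4  a_k=2  p_k/q_k = 187/13
k=5  a_k=1  p_k/q_k = 259/18
k=6  a_k=1  p_k/q_k = 446/31
k=7  a_k=2  p_k/q_k = 1151/80
(x₁, y₁) = (1151, 80);  1151² − 207·80² = 1 ✓
k=2:  x_2 = 1151·1151+207·80·80 = 2649601,  y_2 = 1151·80+80·1151 = 184160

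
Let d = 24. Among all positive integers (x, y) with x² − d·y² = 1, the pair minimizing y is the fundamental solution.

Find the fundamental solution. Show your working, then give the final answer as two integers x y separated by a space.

√24 → a₀=4, period (1,8); ℓ=2 even so k=1
a_0=4:  p_0=4·1+0=4,  q_0=4·0+1=1
a_1=1:  p_1=1·4+1=5,  q_1=1·1+0=1
→ (5, 1).  Check: 5²=25, 24·1²=24, difference 1.

5 1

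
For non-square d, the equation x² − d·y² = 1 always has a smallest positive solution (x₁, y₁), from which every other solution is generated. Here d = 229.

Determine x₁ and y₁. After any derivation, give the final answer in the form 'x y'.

[15; 7,1,1,7,30] for √229; ℓ=5 ⇒ convergent index 9
k=0  a_k=15  p_k/q_k = 15/1
…
k=8  a_k=1  p_k/q_k = 776325/51301
k=9  a_k=7  p_k/q_k = 5848201/386460
(x₁, y₁) = (5848201, 386460);  5848201² − 229·386460² = 1 ✓

5848201 386460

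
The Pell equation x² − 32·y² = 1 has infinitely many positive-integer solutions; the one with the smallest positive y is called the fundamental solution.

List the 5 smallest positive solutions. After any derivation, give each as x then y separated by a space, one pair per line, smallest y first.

17 3
577 102
19601 3465
665857 117708
22619537 3998607

√32 → a₀=5, period (1,1,1,10); ℓ=4 even so k=3
step 0: (5, 1)  from 5·(1,0) + (0,1)
step 1: (6, 1)  from 1·(5,1) + (1,0)
step 2: (11, 2)  from 1·(6,1) + (5,1)
step 3: (17, 3)  from 1·(11,2) + (6,1)
(x₁, y₁) = (17, 3);  17² − 32·3² = 1 ✓
(x_2, y_2) = (17·17 + 32·3·3, 17·3 + 3·17) = (577, 102)
(x_3, y_3) = (17·577 + 32·3·102, 17·102 + 3·577) = (19601, 3465)
(x_4, y_4) = (17·19601 + 32·3·3465, 17·3465 + 3·19601) = (665857, 117708)
(x_5, y_5) = (17·665857 + 32·3·117708, 17·117708 + 3·665857) = (22619537, 3998607)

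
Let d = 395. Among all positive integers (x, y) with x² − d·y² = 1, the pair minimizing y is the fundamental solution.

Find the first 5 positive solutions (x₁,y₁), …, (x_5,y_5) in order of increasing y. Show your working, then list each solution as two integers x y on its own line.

159 8
50561 2544
16078239 808984
5112829441 257254368
1625863683999 81806080040

√395 → a₀=19, period (1,6,1,38); ℓ=4 even so k=3
i=0: a=19 ⇒ p=19, q=1
i=1: a=1 ⇒ p=20, q=1
i=2: a=6 ⇒ p=139, q=7
i=3: a=1 ⇒ p=159, q=8
(x₁, y₁) = (159, 8);  159² − 395·8² = 1 ✓
k=2:  x_2 = 159·159+395·8·8 = 50561,  y_2 = 159·8+8·159 = 2544
k=3:  x_3 = 159·50561+395·8·2544 = 16078239,  y_3 = 159·2544+8·50561 = 808984
k=4:  x_4 = 159·16078239+395·8·808984 = 5112829441,  y_4 = 159·808984+8·16078239 = 257254368
k=5:  x_5 = 159·5112829441+395·8·257254368 = 1625863683999,  y_5 = 159·257254368+8·5112829441 = 81806080040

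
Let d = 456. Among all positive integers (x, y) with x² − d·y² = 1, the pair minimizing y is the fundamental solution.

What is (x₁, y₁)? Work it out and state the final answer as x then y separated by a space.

1025 48

[21; 2,1,4,1,2,42] for √456; ℓ=6 ⇒ convergent index 5
a_0=21:  p_0=21·1+0=21,  q_0=21·0+1=1
…
a_3=4:  p_3=4·64+43=299,  q_3=4·3+2=14
a_4=1:  p_4=1·299+64=363,  q_4=1·14+3=17
a_5=2:  p_5=2·363+299=1025,  q_5=2·17+14=48
fundamental: x₁=1025, y₁=48  (since 1050625 − 456·2304 = 1)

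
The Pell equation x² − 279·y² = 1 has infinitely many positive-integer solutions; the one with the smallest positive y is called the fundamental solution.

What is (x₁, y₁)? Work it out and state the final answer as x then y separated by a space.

1520 91

√279 = [16; 1,2,2,1,2,2,1,32, …], period ℓ=8 (even) → k=7
a_0=16:  p_0=16·1+0=16,  q_0=16·0+1=1
a_1=1:  p_1=1·16+1=17,  q_1=1·1+0=1
a_2=2:  p_2=2·17+16=50,  q_2=2·1+1=3
a_3=2:  p_3=2·50+17=117,  q_3=2·3+1=7
a_4=1:  p_4=1·117+50=167,  q_4=1·7+3=10
…
a_6=2:  p_6=2·451+167=1069,  q_6=2·27+10=64
a_7=1:  p_7=1·1069+451=1520,  q_7=1·64+27=91
→ (1520, 91).  Check: 1520²=2310400, 279·91²=2310399, difference 1.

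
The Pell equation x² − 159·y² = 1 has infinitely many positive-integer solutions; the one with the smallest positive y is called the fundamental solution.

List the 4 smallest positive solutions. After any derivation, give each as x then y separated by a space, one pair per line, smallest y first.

1324 105
3505951 278040
9283756924 736249815
24583384828801 1949589232080

d=159: √d = [12; 1,1,1,1,3,1,1,1,1,24] (ℓ=10, even), read p_9/q_9
step 0: (12, 1)  from 12·(1,0) + (0,1)
…
step 3: (38, 3)  from 1·(25,2) + (13,1)
step 4: (63, 5)  from 1·(38,3) + (25,2)
step 5: (227, 18)  from 3·(63,5) + (38,3)
…
step 8: (807, 64)  from 1·(517,41) + (290,23)
step 9: (1324, 105)  from 1·(807,64) + (517,41)
→ (1324, 105).  Check: 1324²=1752976, 159·105²=1752975, difference 1.
k=2:  x_2 = 1324·1324+159·105·105 = 3505951,  y_2 = 1324·105+105·1324 = 278040
k=3:  x_3 = 1324·3505951+159·105·278040 = 9283756924,  y_3 = 1324·278040+105·3505951 = 736249815
k=4:  x_4 = 1324·9283756924+159·105·736249815 = 24583384828801,  y_4 = 1324·736249815+105·9283756924 = 1949589232080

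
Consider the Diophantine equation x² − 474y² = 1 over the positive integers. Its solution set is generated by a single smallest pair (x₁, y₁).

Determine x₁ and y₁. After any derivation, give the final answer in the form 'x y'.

√474 → a₀=21, period (1,3,2,1,1,…,3,1,42); ℓ=14 even so k=13
i=0: a=21 ⇒ p=21, q=1
i=1: a=1 ⇒ p=22, q=1
i=2: a=3 ⇒ p=87, q=4
i=3: a=2 ⇒ p=196, q=9
…
i=5: a=1 ⇒ p=479, q=22
…
i=7: a=6 ⇒ p=5051, q=232
…
i=9: a=1 ⇒ p=10864, q=499
…
i=12: a=3 ⇒ p=149331, q=6859
i=13: a=1 ⇒ p=193549, q=8890
→ (193549, 8890).  Check: 193549²=37461215401, 474·8890²=37461215400, difference 1.

193549 8890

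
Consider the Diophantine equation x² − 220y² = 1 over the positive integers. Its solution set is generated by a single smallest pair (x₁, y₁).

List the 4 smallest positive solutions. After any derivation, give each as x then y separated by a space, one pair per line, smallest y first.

89 6
15841 1068
2819609 190098
501874561 33836376

[14; 1,4,1,28] for √220; ℓ=4 ⇒ convergent index 3
a_0=14:  p_0=14·1+0=14,  q_0=14·0+1=1
a_1=1:  p_1=1·14+1=15,  q_1=1·1+0=1
a_2=4:  p_2=4·15+14=74,  q_2=4·1+1=5
a_3=1:  p_3=1·74+15=89,  q_3=1·5+1=6
(x₁, y₁) = (89, 6);  89² − 220·6² = 1 ✓
(89+6√220)^2 = 15841 + 1068√220
(89+6√220)^3 = 2819609 + 190098√220
(89+6√220)^4 = 501874561 + 33836376√220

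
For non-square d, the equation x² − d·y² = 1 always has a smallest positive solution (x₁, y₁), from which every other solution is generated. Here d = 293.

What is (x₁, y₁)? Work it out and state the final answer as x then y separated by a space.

12320649 719780

[17; 8,1,1,8,34] for √293; ℓ=5 ⇒ convergent index 9
k=0  a_k=17  p_k/q_k = 17/1
k=1  a_k=8  p_k/q_k = 137/8
…
k=3  a_k=1  p_k/q_k = 291/17
k=4  a_k=8  p_k/q_k = 2482/145
k=5  a_k=34  p_k/q_k = 84679/4947
k=6  a_k=8  p_k/q_k = 679914/39721
k=7  a_k=1  p_k/q_k = 764593/44668
k=8  a_k=1  p_k/q_k = 1444507/84389
k=9  a_k=8  p_k/q_k = 12320649/719780
(x₁, y₁) = (12320649, 719780);  12320649² − 293·719780² = 1 ✓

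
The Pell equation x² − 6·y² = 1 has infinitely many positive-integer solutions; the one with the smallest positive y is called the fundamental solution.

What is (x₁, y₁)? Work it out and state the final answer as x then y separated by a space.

d=6: √d = [2; 2,4] (ℓ=2, even), read p_1/q_1
a_0=2:  p_0=2·1+0=2,  q_0=2·0+1=1
a_1=2:  p_1=2·2+1=5,  q_1=2·1+0=2
fundamental: x₁=5, y₁=2  (since 25 − 6·4 = 1)

5 2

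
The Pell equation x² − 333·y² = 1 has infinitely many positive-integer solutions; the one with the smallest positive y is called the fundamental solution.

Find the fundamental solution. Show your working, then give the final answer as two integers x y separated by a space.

73 4

√333 = [18; 4,36, …], period ℓ=2 (even) → k=1
step 0: (18, 1)  from 18·(1,0) + (0,1)
step 1: (73, 4)  from 4·(18,1) + (1,0)
(x₁, y₁) = (73, 4);  73² − 333·4² = 1 ✓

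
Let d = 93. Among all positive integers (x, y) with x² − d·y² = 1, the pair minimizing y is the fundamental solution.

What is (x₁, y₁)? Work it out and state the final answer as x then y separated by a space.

√93 → a₀=9, period (1,1,1,4,6,4,1,1,1,18); ℓ=10 even so k=9
a_0=9:  p_0=9·1+0=9,  q_0=9·0+1=1
…
a_2=1:  p_2=1·10+9=19,  q_2=1·1+1=2
…
a_4=4:  p_4=4·29+19=135,  q_4=4·3+2=14
a_5=6:  p_5=6·135+29=839,  q_5=6·14+3=87
a_6=4:  p_6=4·839+135=3491,  q_6=4·87+14=362
a_7=1:  p_7=1·3491+839=4330,  q_7=1·362+87=449
a_8=1:  p_8=1·4330+3491=7821,  q_8=1·449+362=811
a_9=1:  p_9=1·7821+4330=12151,  q_9=1·811+449=1260
(x₁, y₁) = (12151, 1260);  12151² − 93·1260² = 1 ✓

12151 1260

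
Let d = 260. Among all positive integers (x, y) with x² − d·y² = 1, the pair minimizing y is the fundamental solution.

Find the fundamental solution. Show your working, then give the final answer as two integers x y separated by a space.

129 8

√260 = [16; 8,32, …], period ℓ=2 (even) → k=1
i=0: a=16 ⇒ p=16, q=1
i=1: a=8 ⇒ p=129, q=8
→ (129, 8).  Check: 129²=16641, 260·8²=16640, difference 1.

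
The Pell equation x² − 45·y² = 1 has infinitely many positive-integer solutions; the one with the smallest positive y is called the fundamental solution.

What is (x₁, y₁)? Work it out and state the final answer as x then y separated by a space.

d=45: √d = [6; 1,2,2,2,1,12] (ℓ=6, even), read p_5/q_5
step 0: (6, 1)  from 6·(1,0) + (0,1)
step 1: (7, 1)  from 1·(6,1) + (1,0)
…
step 4: (114, 17)  from 2·(47,7) + (20,3)
step 5: (161, 24)  from 1·(114,17) + (47,7)
fundamental: x₁=161, y₁=24  (since 25921 − 45·576 = 1)

161 24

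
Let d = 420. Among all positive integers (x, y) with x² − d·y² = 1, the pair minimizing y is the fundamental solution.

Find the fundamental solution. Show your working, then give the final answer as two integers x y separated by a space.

[20; 2,40] for √420; ℓ=2 ⇒ convergent index 1
step 0: (20, 1)  from 20·(1,0) + (0,1)
step 1: (41, 2)  from 2·(20,1) + (1,0)
(x₁, y₁) = (41, 2);  41² − 420·2² = 1 ✓

41 2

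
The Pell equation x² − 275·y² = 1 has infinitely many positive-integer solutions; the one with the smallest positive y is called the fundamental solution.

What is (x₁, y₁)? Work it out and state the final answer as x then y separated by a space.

√275 = [16; 1,1,2,1,1,32, …], period ℓ=6 (even) → k=5
i=0: a=16 ⇒ p=16, q=1
i=1: a=1 ⇒ p=17, q=1
i=2: a=1 ⇒ p=33, q=2
i=3: a=2 ⇒ p=83, q=5
i=4: a=1 ⇒ p=116, q=7
i=5: a=1 ⇒ p=199, q=12
(x₁, y₁) = (199, 12);  199² − 275·12² = 1 ✓

199 12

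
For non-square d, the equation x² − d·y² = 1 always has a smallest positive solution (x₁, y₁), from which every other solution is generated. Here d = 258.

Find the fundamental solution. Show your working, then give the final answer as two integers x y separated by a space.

257 16

d=258: √d = [16; 16,32] (ℓ=2, even), read p_1/q_1
i=0: a=16 ⇒ p=16, q=1
i=1: a=16 ⇒ p=257, q=16
(x₁, y₁) = (257, 16);  257² − 258·16² = 1 ✓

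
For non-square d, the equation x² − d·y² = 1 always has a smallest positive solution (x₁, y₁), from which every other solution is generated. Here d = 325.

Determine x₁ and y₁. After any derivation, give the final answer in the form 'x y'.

649 36

√325 → a₀=18, period (36); ℓ=1 odd so k=1
k=0  a_k=18  p_k/q_k = 18/1
k=1  a_k=36  p_k/q_k = 649/36
fundamental: x₁=649, y₁=36  (since 421201 − 325·1296 = 1)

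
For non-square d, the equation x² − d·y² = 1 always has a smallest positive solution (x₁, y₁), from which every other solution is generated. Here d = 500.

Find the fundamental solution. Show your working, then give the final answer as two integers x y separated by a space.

930249 41602

[22; 2,1,3,2,1,…,1,2,44] for √500; ℓ=14 ⇒ convergent index 13
i=0: a=22 ⇒ p=22, q=1
i=1: a=2 ⇒ p=45, q=2
i=2: a=1 ⇒ p=67, q=3
…
i=11: a=3 ⇒ p=259205, q=11592
i=12: a=1 ⇒ p=335522, q=15005
i=13: a=2 ⇒ p=930249, q=41602
→ (930249, 41602).  Check: 930249²=865363202001, 500·41602²=865363202000, difference 1.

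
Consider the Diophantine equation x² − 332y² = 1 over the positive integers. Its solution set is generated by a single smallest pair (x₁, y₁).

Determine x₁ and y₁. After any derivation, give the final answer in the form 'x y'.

13447 738

[18; 4,1,1,8,1,1,4,36] for √332; ℓ=8 ⇒ convergent index 7
step 0: (18, 1)  from 18·(1,0) + (0,1)
step 1: (73, 4)  from 4·(18,1) + (1,0)
step 2: (91, 5)  from 1·(73,4) + (18,1)
step 3: (164, 9)  from 1·(91,5) + (73,4)
…
step 6: (2970, 163)  from 1·(1567,86) + (1403,77)
step 7: (13447, 738)  from 4·(2970,163) + (1567,86)
→ (13447, 738).  Check: 13447²=180821809, 332·738²=180821808, difference 1.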